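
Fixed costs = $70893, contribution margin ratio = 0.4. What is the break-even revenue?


Formula: BER = Fixed Costs / Contribution Margin Ratio
BER = $70893 / 0.4
BER = $177232.50 (to the nearest cent)

$177232.50


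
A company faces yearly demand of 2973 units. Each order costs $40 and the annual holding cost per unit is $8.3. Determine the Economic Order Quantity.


Formula: EOQ = sqrt(2 * D * S / H)
Numerator: 2 * 2973 * 40 = 237840
2DS/H = 237840 / 8.3 = 28655.4
EOQ = sqrt(28655.4) = 169.3 units

169.3 units


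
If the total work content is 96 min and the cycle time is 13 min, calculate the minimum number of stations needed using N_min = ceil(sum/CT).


Formula: N_min = ceil(Sum of Task Times / Cycle Time)
N_min = ceil(96 min / 13 min) = ceil(7.3846)
N_min = 8 stations

8


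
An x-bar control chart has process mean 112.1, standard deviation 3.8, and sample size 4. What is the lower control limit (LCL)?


LCL = 112.1 - 3 * 3.8 / sqrt(4)

106.4


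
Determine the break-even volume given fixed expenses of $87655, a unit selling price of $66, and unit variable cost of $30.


Formula: BEQ = Fixed Costs / (Price - Variable Cost)
Contribution margin = $66 - $30 = $36/unit
BEQ = ceil($87655 / $36/unit) = ceil(2434.86) = 2435 units

2435 units


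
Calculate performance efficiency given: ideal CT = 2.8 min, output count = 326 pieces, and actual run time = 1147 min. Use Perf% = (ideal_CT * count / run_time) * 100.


Formula: Performance = (Ideal CT * Total Count) / Run Time * 100
Ideal output time = 2.8 * 326 = 912.8 min
Performance = 912.8 / 1147 * 100 = 79.6%

79.6%


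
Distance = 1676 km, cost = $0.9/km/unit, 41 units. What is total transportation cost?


TC = dist * cost * units = 1676 * 0.9 * 41 = $61844.40

$61844.40


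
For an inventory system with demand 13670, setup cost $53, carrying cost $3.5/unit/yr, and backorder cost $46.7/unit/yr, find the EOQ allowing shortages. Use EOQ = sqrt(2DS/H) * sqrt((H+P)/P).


Formula: EOQ* = sqrt(2DS/H) * sqrt((H+P)/P)
Base EOQ = sqrt(2*13670*53/3.5) = 643.43 units
Correction = sqrt((3.5+46.7)/46.7) = 1.0368
EOQ* = 643.43 * 1.0368 = 667.1 units

667.1 units


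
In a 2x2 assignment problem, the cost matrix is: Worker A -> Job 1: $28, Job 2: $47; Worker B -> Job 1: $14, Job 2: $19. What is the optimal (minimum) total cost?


Option 1: A->1 + B->2 = $28 + $19 = $47
Option 2: A->2 + B->1 = $47 + $14 = $61
Min cost = min($47, $61) = $47

$47


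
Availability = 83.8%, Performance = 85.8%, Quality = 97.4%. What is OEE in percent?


Formula: OEE = Availability * Performance * Quality / 10000
A * P = 83.8% * 85.8% / 100 = 71.9%
OEE = 71.9% * 97.4% / 100 = 70.0%

70.0%


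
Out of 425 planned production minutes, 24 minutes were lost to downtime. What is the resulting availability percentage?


Formula: Availability = (Planned Time - Downtime) / Planned Time * 100
Uptime = 425 - 24 = 401 min
Availability = 401 / 425 * 100 = 94.4%

94.4%


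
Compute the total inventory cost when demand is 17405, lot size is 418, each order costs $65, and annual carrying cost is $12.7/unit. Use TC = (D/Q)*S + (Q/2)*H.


TC = 17405/418 * 65 + 418/2 * 12.7

$5360.82


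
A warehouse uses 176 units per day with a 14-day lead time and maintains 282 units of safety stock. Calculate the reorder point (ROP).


Formula: ROP = (Daily Demand * Lead Time) + Safety Stock
Demand during lead time = 176 * 14 = 2464 units
ROP = 2464 + 282 = 2746 units

2746 units


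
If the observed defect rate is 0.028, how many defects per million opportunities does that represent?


DPMO = defect_rate * 1000000 = 0.028 * 1000000

28000


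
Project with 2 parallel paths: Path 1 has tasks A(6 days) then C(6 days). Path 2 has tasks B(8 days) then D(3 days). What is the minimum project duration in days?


Path 1 = 6 + 6 = 12 days
Path 2 = 8 + 3 = 11 days
Duration = max(12, 11) = 12 days

12 days


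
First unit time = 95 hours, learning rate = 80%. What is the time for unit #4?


Formula: T_n = T_1 * (learning_rate)^(log2(n)) where learning_rate = rate/100
Doublings = log2(4) = 2
T_n = 95 * 0.8^2
T_n = 95 * 0.64 = 60.8 hours

60.8 hours


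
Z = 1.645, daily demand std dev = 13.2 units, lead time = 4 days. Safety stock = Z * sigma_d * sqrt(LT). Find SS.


Formula: SS = z * sigma_d * sqrt(LT)
sqrt(LT) = sqrt(4) = 2.0
SS = 1.645 * 13.2 * 2.0
SS = 43.4 units

43.4 units


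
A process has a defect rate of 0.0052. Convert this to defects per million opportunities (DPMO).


DPMO = defect_rate * 1000000 = 0.0052 * 1000000

5200


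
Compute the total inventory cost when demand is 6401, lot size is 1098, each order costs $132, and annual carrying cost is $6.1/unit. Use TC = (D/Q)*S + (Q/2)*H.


TC = 6401/1098 * 132 + 1098/2 * 6.1

$4118.42


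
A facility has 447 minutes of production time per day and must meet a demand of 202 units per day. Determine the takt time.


Formula: Takt Time = Available Production Time / Customer Demand
Takt = 447 min/day / 202 units/day
Takt = 2.21 min/unit

2.21 min/unit


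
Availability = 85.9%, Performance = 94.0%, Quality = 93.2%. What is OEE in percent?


Formula: OEE = Availability * Performance * Quality / 10000
A * P = 85.9% * 94.0% / 100 = 80.75%
OEE = 80.75% * 93.2% / 100 = 75.3%

75.3%


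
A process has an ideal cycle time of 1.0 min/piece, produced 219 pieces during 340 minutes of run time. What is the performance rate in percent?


Formula: Performance = (Ideal CT * Total Count) / Run Time * 100
Ideal output time = 1.0 * 219 = 219.0 min
Performance = 219.0 / 340 * 100 = 64.4%

64.4%


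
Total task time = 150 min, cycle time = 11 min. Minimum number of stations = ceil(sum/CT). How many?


Formula: N_min = ceil(Sum of Task Times / Cycle Time)
N_min = ceil(150 min / 11 min) = ceil(13.6364)
N_min = 14 stations

14


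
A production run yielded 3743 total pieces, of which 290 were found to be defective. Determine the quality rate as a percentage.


Formula: Quality Rate = Good Pieces / Total Pieces * 100
Good pieces = 3743 - 290 = 3453
QR = 3453 / 3743 * 100 = 92.3%

92.3%


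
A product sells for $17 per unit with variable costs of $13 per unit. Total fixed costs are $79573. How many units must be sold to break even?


Formula: BEQ = Fixed Costs / (Price - Variable Cost)
Contribution margin = $17 - $13 = $4/unit
BEQ = ceil($79573 / $4/unit) = ceil(19893.25) = 19894 units

19894 units


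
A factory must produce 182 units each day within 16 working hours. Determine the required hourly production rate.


Formula: Production Rate = Daily Demand / Available Hours
Rate = 182 units/day / 16 hours/day
Rate = 11.4 units/hour

11.4 units/hour


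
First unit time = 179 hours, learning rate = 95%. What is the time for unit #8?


Formula: T_n = T_1 * (learning_rate)^(log2(n)) where learning_rate = rate/100
Doublings = log2(8) = 3
T_n = 179 * 0.95^3
T_n = 179 * 0.8574 = 153.5 hours

153.5 hours


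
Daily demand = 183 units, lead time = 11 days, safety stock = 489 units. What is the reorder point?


Formula: ROP = (Daily Demand * Lead Time) + Safety Stock
Demand during lead time = 183 * 11 = 2013 units
ROP = 2013 + 489 = 2502 units

2502 units


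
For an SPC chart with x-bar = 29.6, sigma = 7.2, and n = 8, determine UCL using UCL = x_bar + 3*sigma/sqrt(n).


UCL = 29.6 + 3 * 7.2 / sqrt(8)

37.24


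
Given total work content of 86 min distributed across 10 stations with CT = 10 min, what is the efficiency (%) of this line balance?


Formula: Efficiency = Sum of Task Times / (N_stations * CT) * 100
Total station capacity = 10 stations * 10 min = 100 min
Efficiency = 86 / 100 * 100 = 86.0%

86.0%


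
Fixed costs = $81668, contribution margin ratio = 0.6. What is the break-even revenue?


Formula: BER = Fixed Costs / Contribution Margin Ratio
BER = $81668 / 0.6
BER = $136113.33 (to the nearest cent)

$136113.33


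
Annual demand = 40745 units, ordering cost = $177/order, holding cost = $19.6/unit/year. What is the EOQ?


Formula: EOQ = sqrt(2 * D * S / H)
Numerator: 2 * 40745 * 177 = 14423730
2DS/H = 14423730 / 19.6 = 735904.6
EOQ = sqrt(735904.6) = 857.8 units

857.8 units


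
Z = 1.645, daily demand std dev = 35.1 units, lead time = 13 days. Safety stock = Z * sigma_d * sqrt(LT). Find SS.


Formula: SS = z * sigma_d * sqrt(LT)
sqrt(LT) = sqrt(13) = 3.6056
SS = 1.645 * 35.1 * 3.6056
SS = 208.2 units

208.2 units


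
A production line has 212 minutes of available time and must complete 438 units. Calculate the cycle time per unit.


Formula: CT = Available Time / Number of Units
CT = 212 min / 438 units
CT = 0.48 min/unit

0.48 min/unit


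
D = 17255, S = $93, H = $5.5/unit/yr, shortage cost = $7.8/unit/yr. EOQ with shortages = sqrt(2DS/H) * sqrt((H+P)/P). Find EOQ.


Formula: EOQ* = sqrt(2DS/H) * sqrt((H+P)/P)
Base EOQ = sqrt(2*17255*93/5.5) = 763.89 units
Correction = sqrt((5.5+7.8)/7.8) = 1.30581
EOQ* = 763.89 * 1.30581 = 997.5 units

997.5 units


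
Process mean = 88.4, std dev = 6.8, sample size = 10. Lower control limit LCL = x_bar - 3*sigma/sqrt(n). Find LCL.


LCL = 88.4 - 3 * 6.8 / sqrt(10)

81.95


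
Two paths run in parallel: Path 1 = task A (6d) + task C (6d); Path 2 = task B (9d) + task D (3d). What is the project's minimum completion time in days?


Path 1 = 6 + 6 = 12 days
Path 2 = 9 + 3 = 12 days
Duration = max(12, 12) = 12 days

12 days


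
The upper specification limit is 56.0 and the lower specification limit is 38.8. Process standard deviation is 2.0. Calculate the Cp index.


Cp = (56.0 - 38.8) / (6 * 2.0)

1.43


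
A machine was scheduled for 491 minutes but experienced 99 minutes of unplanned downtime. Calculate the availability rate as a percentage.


Formula: Availability = (Planned Time - Downtime) / Planned Time * 100
Uptime = 491 - 99 = 392 min
Availability = 392 / 491 * 100 = 79.8%

79.8%


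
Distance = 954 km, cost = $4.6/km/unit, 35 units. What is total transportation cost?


TC = dist * cost * units = 954 * 4.6 * 35 = $153594.00

$153594.00


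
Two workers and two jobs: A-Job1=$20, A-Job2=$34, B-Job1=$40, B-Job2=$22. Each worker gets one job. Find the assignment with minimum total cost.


Option 1: A->1 + B->2 = $20 + $22 = $42
Option 2: A->2 + B->1 = $34 + $40 = $74
Min cost = min($42, $74) = $42

$42


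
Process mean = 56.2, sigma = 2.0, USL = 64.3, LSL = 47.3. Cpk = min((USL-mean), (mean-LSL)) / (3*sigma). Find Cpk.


Cpu = (64.3 - 56.2) / (3 * 2.0) = 1.35
Cpl = (56.2 - 47.3) / (3 * 2.0) = 1.48
Cpk = min(1.35, 1.48) = 1.35

1.35


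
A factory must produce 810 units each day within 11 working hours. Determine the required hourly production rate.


Formula: Production Rate = Daily Demand / Available Hours
Rate = 810 units/day / 11 hours/day
Rate = 73.6 units/hour

73.6 units/hour


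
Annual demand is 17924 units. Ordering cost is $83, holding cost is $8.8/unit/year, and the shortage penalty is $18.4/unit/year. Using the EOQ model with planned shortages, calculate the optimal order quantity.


Formula: EOQ* = sqrt(2DS/H) * sqrt((H+P)/P)
Base EOQ = sqrt(2*17924*83/8.8) = 581.47 units
Correction = sqrt((8.8+18.4)/18.4) = 1.21584
EOQ* = 581.47 * 1.21584 = 707.0 units

707.0 units


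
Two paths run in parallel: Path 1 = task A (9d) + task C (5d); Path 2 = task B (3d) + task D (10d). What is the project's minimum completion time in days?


Path 1 = 9 + 5 = 14 days
Path 2 = 3 + 10 = 13 days
Duration = max(14, 13) = 14 days

14 days


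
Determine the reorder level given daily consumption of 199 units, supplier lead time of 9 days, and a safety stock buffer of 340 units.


Formula: ROP = (Daily Demand * Lead Time) + Safety Stock
Demand during lead time = 199 * 9 = 1791 units
ROP = 1791 + 340 = 2131 units

2131 units


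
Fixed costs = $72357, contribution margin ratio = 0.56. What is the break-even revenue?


Formula: BER = Fixed Costs / Contribution Margin Ratio
BER = $72357 / 0.56
BER = $129208.93 (to the nearest cent)

$129208.93


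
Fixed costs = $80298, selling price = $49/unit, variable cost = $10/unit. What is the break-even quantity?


Formula: BEQ = Fixed Costs / (Price - Variable Cost)
Contribution margin = $49 - $10 = $39/unit
BEQ = ceil($80298 / $39/unit) = ceil(2058.92) = 2059 units

2059 units


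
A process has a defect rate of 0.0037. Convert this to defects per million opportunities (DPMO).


DPMO = defect_rate * 1000000 = 0.0037 * 1000000

3700


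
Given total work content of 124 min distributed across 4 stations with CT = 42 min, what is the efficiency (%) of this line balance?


Formula: Efficiency = Sum of Task Times / (N_stations * CT) * 100
Total station capacity = 4 stations * 42 min = 168 min
Efficiency = 124 / 168 * 100 = 73.8%

73.8%


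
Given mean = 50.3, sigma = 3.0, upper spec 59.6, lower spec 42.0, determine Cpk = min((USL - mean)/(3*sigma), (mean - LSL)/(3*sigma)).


Cpu = (59.6 - 50.3) / (3 * 3.0) = 1.03
Cpl = (50.3 - 42.0) / (3 * 3.0) = 0.92
Cpk = min(1.03, 0.92) = 0.92

0.92


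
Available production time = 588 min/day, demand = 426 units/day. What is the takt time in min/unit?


Formula: Takt Time = Available Production Time / Customer Demand
Takt = 588 min/day / 426 units/day
Takt = 1.38 min/unit

1.38 min/unit


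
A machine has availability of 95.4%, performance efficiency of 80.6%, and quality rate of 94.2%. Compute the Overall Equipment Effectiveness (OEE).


Formula: OEE = Availability * Performance * Quality / 10000
A * P = 95.4% * 80.6% / 100 = 76.89%
OEE = 76.89% * 94.2% / 100 = 72.4%

72.4%


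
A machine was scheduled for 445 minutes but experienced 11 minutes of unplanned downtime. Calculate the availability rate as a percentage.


Formula: Availability = (Planned Time - Downtime) / Planned Time * 100
Uptime = 445 - 11 = 434 min
Availability = 434 / 445 * 100 = 97.5%

97.5%


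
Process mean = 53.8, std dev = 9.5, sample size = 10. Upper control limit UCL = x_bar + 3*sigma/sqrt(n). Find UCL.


UCL = 53.8 + 3 * 9.5 / sqrt(10)

62.81


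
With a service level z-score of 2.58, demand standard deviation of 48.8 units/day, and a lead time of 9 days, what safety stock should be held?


Formula: SS = z * sigma_d * sqrt(LT)
sqrt(LT) = sqrt(9) = 3.0
SS = 2.58 * 48.8 * 3.0
SS = 377.7 units

377.7 units


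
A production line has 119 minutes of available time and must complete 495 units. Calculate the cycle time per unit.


Formula: CT = Available Time / Number of Units
CT = 119 min / 495 units
CT = 0.24 min/unit

0.24 min/unit


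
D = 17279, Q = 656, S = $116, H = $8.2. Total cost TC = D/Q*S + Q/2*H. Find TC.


TC = 17279/656 * 116 + 656/2 * 8.2

$5745.03


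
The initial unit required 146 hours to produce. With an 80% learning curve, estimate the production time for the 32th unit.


Formula: T_n = T_1 * (learning_rate)^(log2(n)) where learning_rate = rate/100
Doublings = log2(32) = 5
T_n = 146 * 0.8^5
T_n = 146 * 0.3277 = 47.8 hours

47.8 hours


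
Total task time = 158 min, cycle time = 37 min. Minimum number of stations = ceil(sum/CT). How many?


Formula: N_min = ceil(Sum of Task Times / Cycle Time)
N_min = ceil(158 min / 37 min) = ceil(4.2703)
N_min = 5 stations

5


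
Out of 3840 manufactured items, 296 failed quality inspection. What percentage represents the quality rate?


Formula: Quality Rate = Good Pieces / Total Pieces * 100
Good pieces = 3840 - 296 = 3544
QR = 3544 / 3840 * 100 = 92.3%

92.3%


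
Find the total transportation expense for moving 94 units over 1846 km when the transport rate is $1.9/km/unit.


TC = dist * cost * units = 1846 * 1.9 * 94 = $329695.60

$329695.60


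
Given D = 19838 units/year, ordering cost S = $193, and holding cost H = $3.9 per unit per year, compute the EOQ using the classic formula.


Formula: EOQ = sqrt(2 * D * S / H)
Numerator: 2 * 19838 * 193 = 7657468
2DS/H = 7657468 / 3.9 = 1963453.3
EOQ = sqrt(1963453.3) = 1401.2 units

1401.2 units


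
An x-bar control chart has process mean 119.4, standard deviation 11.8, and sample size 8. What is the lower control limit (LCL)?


LCL = 119.4 - 3 * 11.8 / sqrt(8)

106.88


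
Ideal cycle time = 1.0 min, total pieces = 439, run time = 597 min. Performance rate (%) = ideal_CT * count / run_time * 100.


Formula: Performance = (Ideal CT * Total Count) / Run Time * 100
Ideal output time = 1.0 * 439 = 439.0 min
Performance = 439.0 / 597 * 100 = 73.5%

73.5%


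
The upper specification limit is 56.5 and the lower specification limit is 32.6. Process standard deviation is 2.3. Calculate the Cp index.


Cp = (56.5 - 32.6) / (6 * 2.3)

1.73


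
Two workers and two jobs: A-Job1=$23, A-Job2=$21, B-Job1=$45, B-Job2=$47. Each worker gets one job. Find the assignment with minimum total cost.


Option 1: A->1 + B->2 = $23 + $47 = $70
Option 2: A->2 + B->1 = $21 + $45 = $66
Min cost = min($70, $66) = $66

$66


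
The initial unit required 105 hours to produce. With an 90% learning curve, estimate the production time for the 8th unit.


Formula: T_n = T_1 * (learning_rate)^(log2(n)) where learning_rate = rate/100
Doublings = log2(8) = 3
T_n = 105 * 0.9^3
T_n = 105 * 0.729 = 76.5 hours

76.5 hours


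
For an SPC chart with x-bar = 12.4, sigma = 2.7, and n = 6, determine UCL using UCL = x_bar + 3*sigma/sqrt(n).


UCL = 12.4 + 3 * 2.7 / sqrt(6)

15.71


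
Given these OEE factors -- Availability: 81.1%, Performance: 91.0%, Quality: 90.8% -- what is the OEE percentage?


Formula: OEE = Availability * Performance * Quality / 10000
A * P = 81.1% * 91.0% / 100 = 73.8%
OEE = 73.8% * 90.8% / 100 = 67.0%

67.0%


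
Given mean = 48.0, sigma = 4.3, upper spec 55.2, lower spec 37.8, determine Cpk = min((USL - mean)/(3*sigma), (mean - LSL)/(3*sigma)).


Cpu = (55.2 - 48.0) / (3 * 4.3) = 0.56
Cpl = (48.0 - 37.8) / (3 * 4.3) = 0.79
Cpk = min(0.56, 0.79) = 0.56

0.56


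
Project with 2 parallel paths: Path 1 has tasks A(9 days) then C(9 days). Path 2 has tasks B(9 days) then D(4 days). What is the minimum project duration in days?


Path 1 = 9 + 9 = 18 days
Path 2 = 9 + 4 = 13 days
Duration = max(18, 13) = 18 days

18 days


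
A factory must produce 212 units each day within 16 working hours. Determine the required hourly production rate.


Formula: Production Rate = Daily Demand / Available Hours
Rate = 212 units/day / 16 hours/day
Rate = 13.3 units/hour

13.3 units/hour


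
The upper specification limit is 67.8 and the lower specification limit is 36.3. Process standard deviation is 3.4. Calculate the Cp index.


Cp = (67.8 - 36.3) / (6 * 3.4)

1.54


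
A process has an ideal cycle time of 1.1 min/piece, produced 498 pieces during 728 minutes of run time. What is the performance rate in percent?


Formula: Performance = (Ideal CT * Total Count) / Run Time * 100
Ideal output time = 1.1 * 498 = 547.8 min
Performance = 547.8 / 728 * 100 = 75.2%

75.2%


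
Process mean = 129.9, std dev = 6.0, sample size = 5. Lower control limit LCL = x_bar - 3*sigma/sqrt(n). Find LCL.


LCL = 129.9 - 3 * 6.0 / sqrt(5)

121.85


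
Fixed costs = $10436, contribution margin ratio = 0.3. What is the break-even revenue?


Formula: BER = Fixed Costs / Contribution Margin Ratio
BER = $10436 / 0.3
BER = $34786.67 (to the nearest cent)

$34786.67


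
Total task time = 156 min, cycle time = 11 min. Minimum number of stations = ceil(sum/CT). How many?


Formula: N_min = ceil(Sum of Task Times / Cycle Time)
N_min = ceil(156 min / 11 min) = ceil(14.1818)
N_min = 15 stations

15


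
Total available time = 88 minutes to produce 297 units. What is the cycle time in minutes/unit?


Formula: CT = Available Time / Number of Units
CT = 88 min / 297 units
CT = 0.3 min/unit

0.3 min/unit


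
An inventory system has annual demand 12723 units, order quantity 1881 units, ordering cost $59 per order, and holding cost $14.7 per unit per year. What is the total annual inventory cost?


TC = 12723/1881 * 59 + 1881/2 * 14.7

$14224.42


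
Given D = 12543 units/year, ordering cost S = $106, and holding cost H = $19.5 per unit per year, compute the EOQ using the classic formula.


Formula: EOQ = sqrt(2 * D * S / H)
Numerator: 2 * 12543 * 106 = 2659116
2DS/H = 2659116 / 19.5 = 136364.9
EOQ = sqrt(136364.9) = 369.3 units

369.3 units


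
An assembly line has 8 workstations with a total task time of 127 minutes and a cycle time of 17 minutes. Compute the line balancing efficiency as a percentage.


Formula: Efficiency = Sum of Task Times / (N_stations * CT) * 100
Total station capacity = 8 stations * 17 min = 136 min
Efficiency = 127 / 136 * 100 = 93.4%

93.4%


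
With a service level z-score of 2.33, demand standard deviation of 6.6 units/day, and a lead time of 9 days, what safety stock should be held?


Formula: SS = z * sigma_d * sqrt(LT)
sqrt(LT) = sqrt(9) = 3.0
SS = 2.33 * 6.6 * 3.0
SS = 46.1 units

46.1 units


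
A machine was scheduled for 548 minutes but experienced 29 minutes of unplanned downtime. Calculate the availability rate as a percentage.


Formula: Availability = (Planned Time - Downtime) / Planned Time * 100
Uptime = 548 - 29 = 519 min
Availability = 519 / 548 * 100 = 94.7%

94.7%


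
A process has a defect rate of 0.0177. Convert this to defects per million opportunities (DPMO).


DPMO = defect_rate * 1000000 = 0.0177 * 1000000

17700


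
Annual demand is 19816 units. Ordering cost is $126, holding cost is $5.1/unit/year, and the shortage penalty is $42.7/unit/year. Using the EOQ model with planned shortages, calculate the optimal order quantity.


Formula: EOQ* = sqrt(2DS/H) * sqrt((H+P)/P)
Base EOQ = sqrt(2*19816*126/5.1) = 989.52 units
Correction = sqrt((5.1+42.7)/42.7) = 1.05803
EOQ* = 989.52 * 1.05803 = 1046.9 units

1046.9 units


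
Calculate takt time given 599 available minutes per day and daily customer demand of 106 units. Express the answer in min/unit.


Formula: Takt Time = Available Production Time / Customer Demand
Takt = 599 min/day / 106 units/day
Takt = 5.65 min/unit

5.65 min/unit


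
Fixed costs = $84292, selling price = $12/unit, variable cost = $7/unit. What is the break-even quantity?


Formula: BEQ = Fixed Costs / (Price - Variable Cost)
Contribution margin = $12 - $7 = $5/unit
BEQ = ceil($84292 / $5/unit) = ceil(16858.4) = 16859 units

16859 units


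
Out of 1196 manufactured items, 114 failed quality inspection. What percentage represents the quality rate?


Formula: Quality Rate = Good Pieces / Total Pieces * 100
Good pieces = 1196 - 114 = 1082
QR = 1082 / 1196 * 100 = 90.5%

90.5%


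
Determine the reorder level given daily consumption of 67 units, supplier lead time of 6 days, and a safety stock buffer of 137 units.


Formula: ROP = (Daily Demand * Lead Time) + Safety Stock
Demand during lead time = 67 * 6 = 402 units
ROP = 402 + 137 = 539 units

539 units


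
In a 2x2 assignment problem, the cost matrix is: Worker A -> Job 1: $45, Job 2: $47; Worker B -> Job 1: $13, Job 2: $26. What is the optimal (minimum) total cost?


Option 1: A->1 + B->2 = $45 + $26 = $71
Option 2: A->2 + B->1 = $47 + $13 = $60
Min cost = min($71, $60) = $60

$60


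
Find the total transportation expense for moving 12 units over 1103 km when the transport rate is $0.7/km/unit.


TC = dist * cost * units = 1103 * 0.7 * 12 = $9265.20

$9265.20


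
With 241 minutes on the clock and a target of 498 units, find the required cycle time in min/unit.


Formula: CT = Available Time / Number of Units
CT = 241 min / 498 units
CT = 0.48 min/unit

0.48 min/unit


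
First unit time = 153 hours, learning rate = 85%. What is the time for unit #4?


Formula: T_n = T_1 * (learning_rate)^(log2(n)) where learning_rate = rate/100
Doublings = log2(4) = 2
T_n = 153 * 0.85^2
T_n = 153 * 0.7225 = 110.5 hours

110.5 hours


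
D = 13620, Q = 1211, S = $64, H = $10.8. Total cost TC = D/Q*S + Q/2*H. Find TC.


TC = 13620/1211 * 64 + 1211/2 * 10.8

$7259.20


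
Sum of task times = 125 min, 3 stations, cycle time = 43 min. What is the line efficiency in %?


Formula: Efficiency = Sum of Task Times / (N_stations * CT) * 100
Total station capacity = 3 stations * 43 min = 129 min
Efficiency = 125 / 129 * 100 = 96.9%

96.9%


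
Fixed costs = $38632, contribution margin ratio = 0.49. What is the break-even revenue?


Formula: BER = Fixed Costs / Contribution Margin Ratio
BER = $38632 / 0.49
BER = $78840.82 (to the nearest cent)

$78840.82


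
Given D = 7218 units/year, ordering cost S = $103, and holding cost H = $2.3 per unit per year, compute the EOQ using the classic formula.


Formula: EOQ = sqrt(2 * D * S / H)
Numerator: 2 * 7218 * 103 = 1486908
2DS/H = 1486908 / 2.3 = 646481.7
EOQ = sqrt(646481.7) = 804.0 units

804.0 units


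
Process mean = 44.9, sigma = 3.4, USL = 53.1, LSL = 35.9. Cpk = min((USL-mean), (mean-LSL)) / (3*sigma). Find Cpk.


Cpu = (53.1 - 44.9) / (3 * 3.4) = 0.8
Cpl = (44.9 - 35.9) / (3 * 3.4) = 0.88
Cpk = min(0.8, 0.88) = 0.8

0.8


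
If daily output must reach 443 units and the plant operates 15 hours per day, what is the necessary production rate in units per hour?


Formula: Production Rate = Daily Demand / Available Hours
Rate = 443 units/day / 15 hours/day
Rate = 29.5 units/hour

29.5 units/hour


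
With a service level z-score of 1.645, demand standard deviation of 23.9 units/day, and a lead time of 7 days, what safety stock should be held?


Formula: SS = z * sigma_d * sqrt(LT)
sqrt(LT) = sqrt(7) = 2.6458
SS = 1.645 * 23.9 * 2.6458
SS = 104.0 units

104.0 units


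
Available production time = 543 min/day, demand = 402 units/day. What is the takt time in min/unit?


Formula: Takt Time = Available Production Time / Customer Demand
Takt = 543 min/day / 402 units/day
Takt = 1.35 min/unit

1.35 min/unit


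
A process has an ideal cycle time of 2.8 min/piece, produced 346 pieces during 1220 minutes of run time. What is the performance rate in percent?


Formula: Performance = (Ideal CT * Total Count) / Run Time * 100
Ideal output time = 2.8 * 346 = 968.8 min
Performance = 968.8 / 1220 * 100 = 79.4%

79.4%


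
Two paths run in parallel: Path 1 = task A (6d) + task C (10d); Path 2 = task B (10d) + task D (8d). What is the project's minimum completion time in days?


Path 1 = 6 + 10 = 16 days
Path 2 = 10 + 8 = 18 days
Duration = max(16, 18) = 18 days

18 days


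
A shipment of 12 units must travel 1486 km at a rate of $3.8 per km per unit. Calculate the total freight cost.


TC = dist * cost * units = 1486 * 3.8 * 12 = $67761.60

$67761.60


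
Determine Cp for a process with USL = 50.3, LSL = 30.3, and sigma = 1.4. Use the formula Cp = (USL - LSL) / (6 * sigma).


Cp = (50.3 - 30.3) / (6 * 1.4)

2.38


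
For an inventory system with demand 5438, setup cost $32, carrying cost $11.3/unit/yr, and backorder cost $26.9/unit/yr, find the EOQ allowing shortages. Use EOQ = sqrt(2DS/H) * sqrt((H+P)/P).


Formula: EOQ* = sqrt(2DS/H) * sqrt((H+P)/P)
Base EOQ = sqrt(2*5438*32/11.3) = 175.5 units
Correction = sqrt((11.3+26.9)/26.9) = 1.19167
EOQ* = 175.5 * 1.19167 = 209.1 units

209.1 units


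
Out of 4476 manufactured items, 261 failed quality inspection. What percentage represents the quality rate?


Formula: Quality Rate = Good Pieces / Total Pieces * 100
Good pieces = 4476 - 261 = 4215
QR = 4215 / 4476 * 100 = 94.2%

94.2%


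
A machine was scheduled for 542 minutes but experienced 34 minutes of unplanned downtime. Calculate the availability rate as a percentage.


Formula: Availability = (Planned Time - Downtime) / Planned Time * 100
Uptime = 542 - 34 = 508 min
Availability = 508 / 542 * 100 = 93.7%

93.7%


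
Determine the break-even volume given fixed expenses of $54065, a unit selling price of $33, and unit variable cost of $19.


Formula: BEQ = Fixed Costs / (Price - Variable Cost)
Contribution margin = $33 - $19 = $14/unit
BEQ = ceil($54065 / $14/unit) = ceil(3861.79) = 3862 units

3862 units


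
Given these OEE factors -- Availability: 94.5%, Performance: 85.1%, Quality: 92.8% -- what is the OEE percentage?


Formula: OEE = Availability * Performance * Quality / 10000
A * P = 94.5% * 85.1% / 100 = 80.42%
OEE = 80.42% * 92.8% / 100 = 74.6%

74.6%


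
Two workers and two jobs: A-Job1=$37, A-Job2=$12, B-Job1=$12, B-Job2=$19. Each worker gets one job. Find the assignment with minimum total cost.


Option 1: A->1 + B->2 = $37 + $19 = $56
Option 2: A->2 + B->1 = $12 + $12 = $24
Min cost = min($56, $24) = $24

$24


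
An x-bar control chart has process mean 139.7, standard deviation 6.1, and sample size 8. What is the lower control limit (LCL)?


LCL = 139.7 - 3 * 6.1 / sqrt(8)

133.23


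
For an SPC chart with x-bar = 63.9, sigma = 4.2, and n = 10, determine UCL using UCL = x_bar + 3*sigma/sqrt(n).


UCL = 63.9 + 3 * 4.2 / sqrt(10)

67.88


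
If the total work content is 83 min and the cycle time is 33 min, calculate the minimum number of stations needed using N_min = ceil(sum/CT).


Formula: N_min = ceil(Sum of Task Times / Cycle Time)
N_min = ceil(83 min / 33 min) = ceil(2.5152)
N_min = 3 stations

3


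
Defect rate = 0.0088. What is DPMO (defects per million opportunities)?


DPMO = defect_rate * 1000000 = 0.0088 * 1000000

8800


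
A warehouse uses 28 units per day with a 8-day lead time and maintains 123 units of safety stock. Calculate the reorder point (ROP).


Formula: ROP = (Daily Demand * Lead Time) + Safety Stock
Demand during lead time = 28 * 8 = 224 units
ROP = 224 + 123 = 347 units

347 units


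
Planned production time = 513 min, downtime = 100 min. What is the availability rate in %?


Formula: Availability = (Planned Time - Downtime) / Planned Time * 100
Uptime = 513 - 100 = 413 min
Availability = 413 / 513 * 100 = 80.5%

80.5%


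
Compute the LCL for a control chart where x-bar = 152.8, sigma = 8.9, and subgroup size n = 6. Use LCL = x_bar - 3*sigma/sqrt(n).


LCL = 152.8 - 3 * 8.9 / sqrt(6)

141.9


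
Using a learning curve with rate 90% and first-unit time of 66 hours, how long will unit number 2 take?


Formula: T_n = T_1 * (learning_rate)^(log2(n)) where learning_rate = rate/100
Doublings = log2(2) = 1
T_n = 66 * 0.9^1
T_n = 66 * 0.9 = 59.4 hours

59.4 hours


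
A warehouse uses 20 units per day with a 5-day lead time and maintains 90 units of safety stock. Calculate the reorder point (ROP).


Formula: ROP = (Daily Demand * Lead Time) + Safety Stock
Demand during lead time = 20 * 5 = 100 units
ROP = 100 + 90 = 190 units

190 units


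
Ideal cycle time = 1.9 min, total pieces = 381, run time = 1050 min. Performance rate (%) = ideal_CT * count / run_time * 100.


Formula: Performance = (Ideal CT * Total Count) / Run Time * 100
Ideal output time = 1.9 * 381 = 723.9 min
Performance = 723.9 / 1050 * 100 = 68.9%

68.9%


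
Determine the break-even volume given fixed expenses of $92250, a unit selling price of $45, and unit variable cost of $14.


Formula: BEQ = Fixed Costs / (Price - Variable Cost)
Contribution margin = $45 - $14 = $31/unit
BEQ = ceil($92250 / $31/unit) = ceil(2975.81) = 2976 units

2976 units


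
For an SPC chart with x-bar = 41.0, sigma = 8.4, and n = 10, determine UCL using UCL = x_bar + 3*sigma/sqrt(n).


UCL = 41.0 + 3 * 8.4 / sqrt(10)

48.97


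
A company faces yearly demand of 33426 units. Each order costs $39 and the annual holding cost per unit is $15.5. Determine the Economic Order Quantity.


Formula: EOQ = sqrt(2 * D * S / H)
Numerator: 2 * 33426 * 39 = 2607228
2DS/H = 2607228 / 15.5 = 168208.3
EOQ = sqrt(168208.3) = 410.1 units

410.1 units


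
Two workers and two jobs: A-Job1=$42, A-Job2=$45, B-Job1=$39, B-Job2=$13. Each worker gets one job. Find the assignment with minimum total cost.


Option 1: A->1 + B->2 = $42 + $13 = $55
Option 2: A->2 + B->1 = $45 + $39 = $84
Min cost = min($55, $84) = $55

$55


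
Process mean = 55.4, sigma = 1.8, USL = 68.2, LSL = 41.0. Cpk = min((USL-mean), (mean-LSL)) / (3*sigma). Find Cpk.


Cpu = (68.2 - 55.4) / (3 * 1.8) = 2.37
Cpl = (55.4 - 41.0) / (3 * 1.8) = 2.67
Cpk = min(2.37, 2.67) = 2.37

2.37


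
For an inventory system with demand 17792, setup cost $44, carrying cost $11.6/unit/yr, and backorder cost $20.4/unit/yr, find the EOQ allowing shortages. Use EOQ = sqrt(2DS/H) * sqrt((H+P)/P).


Formula: EOQ* = sqrt(2DS/H) * sqrt((H+P)/P)
Base EOQ = sqrt(2*17792*44/11.6) = 367.39 units
Correction = sqrt((11.6+20.4)/20.4) = 1.25245
EOQ* = 367.39 * 1.25245 = 460.1 units

460.1 units


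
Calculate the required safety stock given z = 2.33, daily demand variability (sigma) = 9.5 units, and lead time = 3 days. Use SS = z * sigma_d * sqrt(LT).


Formula: SS = z * sigma_d * sqrt(LT)
sqrt(LT) = sqrt(3) = 1.7321
SS = 2.33 * 9.5 * 1.7321
SS = 38.3 units

38.3 units


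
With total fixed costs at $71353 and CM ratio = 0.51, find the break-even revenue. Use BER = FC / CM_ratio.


Formula: BER = Fixed Costs / Contribution Margin Ratio
BER = $71353 / 0.51
BER = $139907.84 (to the nearest cent)

$139907.84


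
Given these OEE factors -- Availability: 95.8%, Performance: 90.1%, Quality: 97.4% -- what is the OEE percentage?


Formula: OEE = Availability * Performance * Quality / 10000
A * P = 95.8% * 90.1% / 100 = 86.32%
OEE = 86.32% * 97.4% / 100 = 84.1%

84.1%


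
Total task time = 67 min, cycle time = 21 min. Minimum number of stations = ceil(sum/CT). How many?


Formula: N_min = ceil(Sum of Task Times / Cycle Time)
N_min = ceil(67 min / 21 min) = ceil(3.1905)
N_min = 4 stations

4


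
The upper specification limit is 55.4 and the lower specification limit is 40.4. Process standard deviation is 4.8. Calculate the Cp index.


Cp = (55.4 - 40.4) / (6 * 4.8)

0.52


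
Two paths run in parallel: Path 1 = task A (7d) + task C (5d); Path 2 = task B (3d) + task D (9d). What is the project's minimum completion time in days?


Path 1 = 7 + 5 = 12 days
Path 2 = 3 + 9 = 12 days
Duration = max(12, 12) = 12 days

12 days


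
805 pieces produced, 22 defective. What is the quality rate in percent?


Formula: Quality Rate = Good Pieces / Total Pieces * 100
Good pieces = 805 - 22 = 783
QR = 783 / 805 * 100 = 97.3%

97.3%


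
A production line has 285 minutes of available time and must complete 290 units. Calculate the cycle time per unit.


Formula: CT = Available Time / Number of Units
CT = 285 min / 290 units
CT = 0.98 min/unit

0.98 min/unit


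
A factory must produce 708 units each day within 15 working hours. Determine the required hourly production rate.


Formula: Production Rate = Daily Demand / Available Hours
Rate = 708 units/day / 15 hours/day
Rate = 47.2 units/hour

47.2 units/hour


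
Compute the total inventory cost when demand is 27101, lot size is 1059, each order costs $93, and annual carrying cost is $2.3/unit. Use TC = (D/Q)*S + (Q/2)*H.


TC = 27101/1059 * 93 + 1059/2 * 2.3

$3597.82


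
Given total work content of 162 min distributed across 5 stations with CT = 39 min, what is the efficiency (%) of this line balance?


Formula: Efficiency = Sum of Task Times / (N_stations * CT) * 100
Total station capacity = 5 stations * 39 min = 195 min
Efficiency = 162 / 195 * 100 = 83.1%

83.1%


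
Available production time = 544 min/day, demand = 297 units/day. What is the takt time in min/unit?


Formula: Takt Time = Available Production Time / Customer Demand
Takt = 544 min/day / 297 units/day
Takt = 1.83 min/unit

1.83 min/unit


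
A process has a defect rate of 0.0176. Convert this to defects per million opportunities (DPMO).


DPMO = defect_rate * 1000000 = 0.0176 * 1000000

17600


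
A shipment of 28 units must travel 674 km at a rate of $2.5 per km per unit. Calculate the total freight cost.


TC = dist * cost * units = 674 * 2.5 * 28 = $47180.00

$47180.00


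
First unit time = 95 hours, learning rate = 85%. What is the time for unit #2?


Formula: T_n = T_1 * (learning_rate)^(log2(n)) where learning_rate = rate/100
Doublings = log2(2) = 1
T_n = 95 * 0.85^1
T_n = 95 * 0.85 = 80.8 hours

80.8 hours


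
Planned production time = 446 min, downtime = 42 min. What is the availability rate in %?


Formula: Availability = (Planned Time - Downtime) / Planned Time * 100
Uptime = 446 - 42 = 404 min
Availability = 404 / 446 * 100 = 90.6%

90.6%


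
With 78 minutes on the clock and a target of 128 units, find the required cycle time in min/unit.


Formula: CT = Available Time / Number of Units
CT = 78 min / 128 units
CT = 0.61 min/unit

0.61 min/unit


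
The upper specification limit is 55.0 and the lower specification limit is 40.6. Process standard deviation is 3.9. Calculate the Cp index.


Cp = (55.0 - 40.6) / (6 * 3.9)

0.62


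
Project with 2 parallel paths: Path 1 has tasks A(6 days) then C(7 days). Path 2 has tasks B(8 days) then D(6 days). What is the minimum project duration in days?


Path 1 = 6 + 7 = 13 days
Path 2 = 8 + 6 = 14 days
Duration = max(13, 14) = 14 days

14 days


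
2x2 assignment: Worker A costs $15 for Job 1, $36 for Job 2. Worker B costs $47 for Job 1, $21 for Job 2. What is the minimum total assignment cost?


Option 1: A->1 + B->2 = $15 + $21 = $36
Option 2: A->2 + B->1 = $36 + $47 = $83
Min cost = min($36, $83) = $36

$36


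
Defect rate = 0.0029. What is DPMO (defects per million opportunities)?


DPMO = defect_rate * 1000000 = 0.0029 * 1000000

2900


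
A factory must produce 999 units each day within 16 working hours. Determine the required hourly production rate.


Formula: Production Rate = Daily Demand / Available Hours
Rate = 999 units/day / 16 hours/day
Rate = 62.4 units/hour

62.4 units/hour


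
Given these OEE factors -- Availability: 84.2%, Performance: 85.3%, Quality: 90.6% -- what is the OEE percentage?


Formula: OEE = Availability * Performance * Quality / 10000
A * P = 84.2% * 85.3% / 100 = 71.82%
OEE = 71.82% * 90.6% / 100 = 65.1%

65.1%


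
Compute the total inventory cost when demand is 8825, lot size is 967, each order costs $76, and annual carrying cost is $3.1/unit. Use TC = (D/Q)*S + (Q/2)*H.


TC = 8825/967 * 76 + 967/2 * 3.1

$2192.44


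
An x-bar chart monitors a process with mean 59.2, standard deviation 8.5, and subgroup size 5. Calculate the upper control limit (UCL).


UCL = 59.2 + 3 * 8.5 / sqrt(5)

70.6


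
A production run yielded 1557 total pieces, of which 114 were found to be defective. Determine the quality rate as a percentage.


Formula: Quality Rate = Good Pieces / Total Pieces * 100
Good pieces = 1557 - 114 = 1443
QR = 1443 / 1557 * 100 = 92.7%

92.7%


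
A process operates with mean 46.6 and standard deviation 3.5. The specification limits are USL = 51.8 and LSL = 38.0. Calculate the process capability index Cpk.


Cpu = (51.8 - 46.6) / (3 * 3.5) = 0.5
Cpl = (46.6 - 38.0) / (3 * 3.5) = 0.82
Cpk = min(0.5, 0.82) = 0.5

0.5


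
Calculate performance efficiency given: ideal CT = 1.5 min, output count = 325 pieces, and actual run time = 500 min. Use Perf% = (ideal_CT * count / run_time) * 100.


Formula: Performance = (Ideal CT * Total Count) / Run Time * 100
Ideal output time = 1.5 * 325 = 487.5 min
Performance = 487.5 / 500 * 100 = 97.5%

97.5%


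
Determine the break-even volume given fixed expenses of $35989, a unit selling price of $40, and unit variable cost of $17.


Formula: BEQ = Fixed Costs / (Price - Variable Cost)
Contribution margin = $40 - $17 = $23/unit
BEQ = ceil($35989 / $23/unit) = ceil(1564.74) = 1565 units

1565 units


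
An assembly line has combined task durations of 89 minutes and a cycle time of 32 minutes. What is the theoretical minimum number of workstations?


Formula: N_min = ceil(Sum of Task Times / Cycle Time)
N_min = ceil(89 min / 32 min) = ceil(2.7812)
N_min = 3 stations

3
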